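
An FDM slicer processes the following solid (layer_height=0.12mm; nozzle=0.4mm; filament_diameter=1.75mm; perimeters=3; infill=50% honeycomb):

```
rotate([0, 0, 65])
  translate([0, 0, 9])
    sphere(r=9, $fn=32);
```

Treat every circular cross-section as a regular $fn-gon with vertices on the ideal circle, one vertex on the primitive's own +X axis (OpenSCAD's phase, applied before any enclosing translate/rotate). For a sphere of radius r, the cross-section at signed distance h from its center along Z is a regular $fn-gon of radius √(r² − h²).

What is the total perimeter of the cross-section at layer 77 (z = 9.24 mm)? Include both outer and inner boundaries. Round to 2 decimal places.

At z = 9.24 mm: the r=9 sphere slices to a regular 32-gon of circumradius 8.997 (√(r²−h²) with h=0.24 from center) (perimeter = 2·32·8.997·sin(180°/32) = 56.44 mm); (whole slice rotated 65° about Z — lengths, areas and connectivity unchanged). Overall, the cross-section is a single solid region. Total boundary length (outer) = 56.44 mm.

56.44 mm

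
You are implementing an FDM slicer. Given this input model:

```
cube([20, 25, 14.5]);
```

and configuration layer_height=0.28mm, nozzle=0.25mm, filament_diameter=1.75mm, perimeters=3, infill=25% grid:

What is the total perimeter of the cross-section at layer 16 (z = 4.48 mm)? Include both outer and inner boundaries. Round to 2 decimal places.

90.00 mm

At z = 4.48 mm: the cube (footprint 20×25) is included at this height (perimeter 90.00 mm). Overall, the cross-section is a single solid region. Total boundary length (outer) = 90.00 mm.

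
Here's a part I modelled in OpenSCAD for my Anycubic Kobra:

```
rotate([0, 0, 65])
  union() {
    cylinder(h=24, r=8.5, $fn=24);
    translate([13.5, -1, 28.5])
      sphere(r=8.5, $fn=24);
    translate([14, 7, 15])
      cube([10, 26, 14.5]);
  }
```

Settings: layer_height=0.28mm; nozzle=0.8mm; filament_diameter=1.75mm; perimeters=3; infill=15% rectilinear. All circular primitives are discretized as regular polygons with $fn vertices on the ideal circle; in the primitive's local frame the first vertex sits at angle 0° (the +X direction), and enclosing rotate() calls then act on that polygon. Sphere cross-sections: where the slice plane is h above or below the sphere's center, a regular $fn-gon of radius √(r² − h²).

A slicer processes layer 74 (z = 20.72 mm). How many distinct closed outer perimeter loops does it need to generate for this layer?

At z = 20.72 mm: the cylinder: section is a regular 24-gon, circumradius r=8.5; the sphere at (13.5, -1): section is a regular 24-gon, circumradius = √(r²−h²) = √(8.5²−7.78²) = 3.424; the cube at (14, 7) (footprint 10×26) is included at this height; Merging all regions: the 3 present regions are separate (no shared area or edge), so areas and boundary lengths simply add and each stays a separate island — 3 connected regions; (rotated 65° about Z; rotation is an isometry so areas/perimeters/island counts are preserved). The result has 3 disconnected regions.

3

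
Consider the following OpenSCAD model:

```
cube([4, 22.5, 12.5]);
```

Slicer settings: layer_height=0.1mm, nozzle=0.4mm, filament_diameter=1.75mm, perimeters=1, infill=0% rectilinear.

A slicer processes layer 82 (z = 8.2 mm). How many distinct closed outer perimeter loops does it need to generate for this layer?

At z = 8.2 mm: the 4×22.5 cube contributes its full rectangle. The result has 1 disconnected region.

1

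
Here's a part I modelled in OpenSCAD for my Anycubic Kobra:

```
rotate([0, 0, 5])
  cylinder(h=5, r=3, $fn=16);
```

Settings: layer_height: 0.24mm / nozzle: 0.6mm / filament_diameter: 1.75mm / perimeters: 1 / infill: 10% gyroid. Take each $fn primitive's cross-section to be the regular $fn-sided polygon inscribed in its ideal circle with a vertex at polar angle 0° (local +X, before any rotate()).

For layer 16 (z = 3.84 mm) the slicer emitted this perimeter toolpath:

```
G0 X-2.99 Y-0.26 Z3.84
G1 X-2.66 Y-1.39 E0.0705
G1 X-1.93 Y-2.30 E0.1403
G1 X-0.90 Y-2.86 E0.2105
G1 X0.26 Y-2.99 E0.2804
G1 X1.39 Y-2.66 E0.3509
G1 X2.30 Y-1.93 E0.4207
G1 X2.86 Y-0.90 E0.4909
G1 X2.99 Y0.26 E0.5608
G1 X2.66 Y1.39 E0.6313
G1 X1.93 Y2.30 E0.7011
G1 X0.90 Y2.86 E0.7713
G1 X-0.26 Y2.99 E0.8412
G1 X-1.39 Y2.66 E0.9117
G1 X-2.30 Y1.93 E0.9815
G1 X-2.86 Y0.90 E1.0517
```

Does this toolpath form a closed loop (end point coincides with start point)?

no

Start point (G0): (-2.99, -0.26). End point (last G1): the path does not return to the start — open.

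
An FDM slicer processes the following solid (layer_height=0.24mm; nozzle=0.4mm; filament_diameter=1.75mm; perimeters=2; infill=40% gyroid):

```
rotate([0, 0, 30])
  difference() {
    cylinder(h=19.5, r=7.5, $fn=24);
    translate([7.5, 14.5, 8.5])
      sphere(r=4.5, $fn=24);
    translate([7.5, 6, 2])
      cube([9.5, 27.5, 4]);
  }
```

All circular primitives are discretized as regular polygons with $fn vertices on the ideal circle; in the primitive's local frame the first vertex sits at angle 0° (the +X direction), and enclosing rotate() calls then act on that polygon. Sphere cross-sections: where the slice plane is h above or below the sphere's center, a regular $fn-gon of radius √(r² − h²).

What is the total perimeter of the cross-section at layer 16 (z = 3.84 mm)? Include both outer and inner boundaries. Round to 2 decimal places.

46.99 mm

At z = 3.84 mm: the r=7.5 cylinder gives a regular 24-gon of circumradius 7.5 (constant along its height) (perimeter = 2·24·7.500·sin(180°/24) = 46.99 mm); the sphere at (7.5, 14.5) does not reach this height (|z−center|=4.660 > r=4.5); the cube at (7.5, 6) is present — its section is the full 9.5×27.5 rectangle (perimeter 74.00 mm); Taking the first minus the rest: starting from the r=7.5 cylinder, the 9.5×27.5 cube at (7.5, 6) misses the remaining region (no effect) — boundary = 46.99 mm; (whole slice rotated 30° about Z — lengths, areas and connectivity unchanged). Overall, the cross-section is a single solid region. Total boundary length (outer) = 46.99 mm.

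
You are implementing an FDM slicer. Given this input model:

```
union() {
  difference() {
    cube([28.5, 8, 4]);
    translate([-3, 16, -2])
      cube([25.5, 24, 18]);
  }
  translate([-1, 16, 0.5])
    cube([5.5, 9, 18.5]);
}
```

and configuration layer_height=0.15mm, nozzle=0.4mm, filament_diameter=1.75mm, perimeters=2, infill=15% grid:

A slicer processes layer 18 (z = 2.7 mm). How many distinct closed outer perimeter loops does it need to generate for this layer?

2

At z = 2.7 mm: the cube is present — its section is the full 28.5×8 rectangle; the cube at (-3, 16) (footprint 25.5×24) is included at this height; Taking the first minus the rest: starting from the 28.5×8 cube, the 25.5×24 cube at (-3, 16) misses the remaining region (no effect) — 1 connected region; the cube at (-1, 16) is present — its section is the full 5.5×9 rectangle; Combining (union): the 2 present regions are separate (no shared area or edge), so areas and boundary lengths simply add and each stays a separate island — 2 connected regions. The result has 2 disconnected regions.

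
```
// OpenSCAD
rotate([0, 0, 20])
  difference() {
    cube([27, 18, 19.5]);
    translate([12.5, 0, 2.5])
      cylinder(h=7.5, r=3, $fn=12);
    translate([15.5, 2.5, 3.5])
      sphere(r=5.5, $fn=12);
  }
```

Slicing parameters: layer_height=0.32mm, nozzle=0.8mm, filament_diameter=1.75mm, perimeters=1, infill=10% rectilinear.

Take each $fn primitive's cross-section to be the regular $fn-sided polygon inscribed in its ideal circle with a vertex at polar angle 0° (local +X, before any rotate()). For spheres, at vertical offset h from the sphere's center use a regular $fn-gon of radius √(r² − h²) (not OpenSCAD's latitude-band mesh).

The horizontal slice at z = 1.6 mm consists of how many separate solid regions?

At z = 1.6 mm: the cube (footprint 27×18) is included at this height; the cylinder at (12.5, 0) is absent (z outside [2.5, 10]); the r=5.5 sphere at (15.5, 2.5) slices to a regular 12-gon of circumradius 5.161 (√(r²−h²) with h=1.9 from center); Taking the first minus the rest: starting from the 27×18 cube, the r=5.5 sphere at (15.5, 2.5) partially overlaps it — only the 64.09 mm² overlap (of its 79.92 mm²) is removed, clipping the outline — 1 connected region; (rotated 20° about Z; rotation is an isometry so areas/perimeters/island counts are preserved). The result has 1 disconnected region.

1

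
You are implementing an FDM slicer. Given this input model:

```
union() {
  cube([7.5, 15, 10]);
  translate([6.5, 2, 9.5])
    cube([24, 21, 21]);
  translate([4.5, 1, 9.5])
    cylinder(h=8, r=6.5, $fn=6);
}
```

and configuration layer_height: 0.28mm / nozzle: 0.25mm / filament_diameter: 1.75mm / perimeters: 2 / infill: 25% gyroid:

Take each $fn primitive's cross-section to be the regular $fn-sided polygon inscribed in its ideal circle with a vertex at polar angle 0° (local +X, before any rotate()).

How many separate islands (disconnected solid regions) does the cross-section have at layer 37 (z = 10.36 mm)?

At z = 10.36 mm: the cube is not intersected at this z (z outside [0, 10]); the 24×21 cube at (6.5, 2) contributes its full rectangle; the r=6.5 cylinder at (4.5, 1) contributes a regular 6-gon of circumradius 6.5; Combining (union): the regions partially overlap (shared area 11.97 mm²), so overlapping operands fuse into one piece — 1 connected region. Overall, the cross-section is a single solid region. Island count = 1.

1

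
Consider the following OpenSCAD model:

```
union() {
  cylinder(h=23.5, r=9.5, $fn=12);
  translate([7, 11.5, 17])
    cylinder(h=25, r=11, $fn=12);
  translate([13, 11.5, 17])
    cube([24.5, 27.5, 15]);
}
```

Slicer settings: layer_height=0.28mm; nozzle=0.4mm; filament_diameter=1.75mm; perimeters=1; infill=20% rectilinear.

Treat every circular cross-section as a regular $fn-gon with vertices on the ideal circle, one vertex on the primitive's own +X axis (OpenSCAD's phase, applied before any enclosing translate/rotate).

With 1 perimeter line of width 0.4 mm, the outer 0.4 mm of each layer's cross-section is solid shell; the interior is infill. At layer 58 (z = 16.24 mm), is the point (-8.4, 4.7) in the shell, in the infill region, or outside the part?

At z = 16.24 mm: the r=9.5 cylinder gives a regular 12-gon of circumradius 9.5 (constant along its height); the cylinder at (7, 11.5) is absent (z outside [17, 42]); the cube at (13, 11.5) is absent (z outside [17, 32]); Combining (union): only the r=9.5 cylinder is present, so the union is just that shape — 1 connected region. Overall, the cross-section is a single solid region. The nearest boundary edge runs (-8.23, 4.75)→(-9.50, 0.00); distance from the point to it = 0.15 mm. The point is not inside any of the regions above, so it lies outside the cross-section (0.15 mm from the nearest boundary).

outside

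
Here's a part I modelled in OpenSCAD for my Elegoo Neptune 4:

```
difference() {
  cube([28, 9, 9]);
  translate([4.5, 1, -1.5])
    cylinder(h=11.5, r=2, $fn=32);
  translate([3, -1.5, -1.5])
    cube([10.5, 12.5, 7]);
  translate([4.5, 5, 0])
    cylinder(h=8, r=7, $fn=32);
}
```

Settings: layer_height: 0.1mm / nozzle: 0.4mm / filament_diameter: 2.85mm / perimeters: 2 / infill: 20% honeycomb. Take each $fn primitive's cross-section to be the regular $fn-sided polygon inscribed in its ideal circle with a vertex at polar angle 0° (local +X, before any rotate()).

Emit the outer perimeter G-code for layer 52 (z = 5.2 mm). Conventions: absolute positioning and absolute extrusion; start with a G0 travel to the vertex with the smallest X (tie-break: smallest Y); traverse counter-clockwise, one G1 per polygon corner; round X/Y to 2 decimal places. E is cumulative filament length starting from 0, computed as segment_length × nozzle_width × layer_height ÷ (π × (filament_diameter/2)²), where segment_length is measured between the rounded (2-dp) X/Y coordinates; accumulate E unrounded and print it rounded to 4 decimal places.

G0 X13.50 Y0.00 Z5.20
G1 X28.00 Y0.00 E0.0909
G1 X28.00 Y9.00 E0.1473
G1 X13.50 Y9.00 E0.2383
G1 X13.50 Y0.00 E0.2947

At z = 5.2 mm: the 28×9 cube contributes its full rectangle; the r=2 cylinder at (4.5, 1) contributes a regular 32-gon of circumradius 2; the cube at (3, -1.5) is present — its section is the full 10.5×12.5 rectangle; the r=7 cylinder at (4.5, 5) gives a regular 32-gon of circumradius 7 (constant along its height); Taking the first minus the rest: starting from the 28×9 cube, the r=2 cylinder at (4.5, 1) partially overlaps it — only the 10.06 mm² overlap (of its 12.49 mm²) is removed, clipping the outline; the 10.5×12.5 cube at (3, -1.5) partially overlaps it — only the 85.29 mm² overlap (of its 131.25 mm²) is removed, clipping the outline; the r=7 cylinder at (4.5, 5) partially overlaps it — only the 26.15 mm² overlap (of its 152.95 mm²) is removed, clipping the outline — 1 connected region. The outline is a single polygon with 4 vertices. Extrusion per mm of travel: 0.4 × 0.1 / (π × 1.425²) = 0.006270. Accumulating E over each segment gives final E = 0.2947.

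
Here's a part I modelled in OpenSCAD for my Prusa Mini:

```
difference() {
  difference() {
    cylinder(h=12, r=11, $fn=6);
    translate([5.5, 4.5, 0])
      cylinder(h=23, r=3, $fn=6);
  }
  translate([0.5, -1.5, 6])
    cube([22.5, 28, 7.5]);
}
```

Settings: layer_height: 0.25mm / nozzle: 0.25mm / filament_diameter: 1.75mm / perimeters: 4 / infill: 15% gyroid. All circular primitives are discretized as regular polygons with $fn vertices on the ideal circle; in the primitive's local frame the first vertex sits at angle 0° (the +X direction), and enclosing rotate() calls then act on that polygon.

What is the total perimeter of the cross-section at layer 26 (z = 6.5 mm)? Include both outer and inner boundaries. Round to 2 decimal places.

68.93 mm

At z = 6.5 mm: the r=11 cylinder contributes a regular 6-gon of circumradius 11 (perimeter = 2·6·11.000·sin(180°/6) = 66.00 mm); the cylinder at (5.5, 4.5): section is a regular 6-gon, circumradius r=3 (perimeter = 2·6·3.000·sin(180°/6) = 18.00 mm); After the difference (first − rest): starting from the r=11 cylinder, the r=3 cylinder at (5.5, 4.5) partially overlaps it — only the 23.12 mm² overlap (of its 23.38 mm²) is removed, clipping the outline — boundary = 77.71 mm; the 22.5×28 cube at (0.5, -1.5) contributes its full rectangle (perimeter 101.00 mm); After the difference (first − rest): starting from that combined region, the 22.5×28 cube at (0.5, -1.5) partially overlaps it — only the 65.81 mm² overlap (of its 630.00 mm²) is removed, clipping the outline — boundary = 68.93 mm. Overall, the cross-section is a single solid region. Total boundary length (outer) = 68.93 mm.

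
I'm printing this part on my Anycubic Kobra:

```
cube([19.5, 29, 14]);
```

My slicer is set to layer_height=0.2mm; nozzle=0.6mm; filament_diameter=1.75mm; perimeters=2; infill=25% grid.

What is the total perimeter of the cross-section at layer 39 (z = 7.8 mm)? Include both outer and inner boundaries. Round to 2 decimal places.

At z = 7.8 mm: the cube is present — its section is the full 19.5×29 rectangle (perimeter 97.00 mm). Overall, the cross-section is a single solid region. Total boundary length (outer) = 97.00 mm.

97.00 mm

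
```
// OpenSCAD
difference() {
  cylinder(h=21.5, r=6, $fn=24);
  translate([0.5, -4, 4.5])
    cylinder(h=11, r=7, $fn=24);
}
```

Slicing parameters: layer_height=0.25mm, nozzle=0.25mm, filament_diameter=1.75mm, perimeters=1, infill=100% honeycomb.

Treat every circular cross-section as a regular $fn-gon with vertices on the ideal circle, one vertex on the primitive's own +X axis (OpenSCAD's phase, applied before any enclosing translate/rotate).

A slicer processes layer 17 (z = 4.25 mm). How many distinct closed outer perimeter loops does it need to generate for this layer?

1

At z = 4.25 mm: the cylinder: section is a regular 24-gon, circumradius r=6; the cylinder at (0.5, -4) does not reach this height (z outside [4.5, 15.5]); Taking the first minus the rest: none of the subtracted shapes is present at this height, so the r=6 cylinder is unchanged — 1 connected region. The result has 1 disconnected region.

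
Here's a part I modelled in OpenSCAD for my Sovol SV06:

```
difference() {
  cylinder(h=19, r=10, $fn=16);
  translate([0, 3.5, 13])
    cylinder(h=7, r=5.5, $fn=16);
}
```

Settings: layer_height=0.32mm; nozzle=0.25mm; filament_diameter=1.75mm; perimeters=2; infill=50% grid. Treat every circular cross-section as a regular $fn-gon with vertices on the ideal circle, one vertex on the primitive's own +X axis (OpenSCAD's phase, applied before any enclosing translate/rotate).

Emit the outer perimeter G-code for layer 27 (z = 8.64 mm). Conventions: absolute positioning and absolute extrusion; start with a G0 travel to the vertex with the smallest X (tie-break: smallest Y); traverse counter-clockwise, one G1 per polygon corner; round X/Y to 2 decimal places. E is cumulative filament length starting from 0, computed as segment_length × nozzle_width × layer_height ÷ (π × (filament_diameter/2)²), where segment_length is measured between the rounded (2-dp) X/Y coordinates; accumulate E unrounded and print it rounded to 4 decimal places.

G0 X-10.00 Y0.00 Z8.64
G1 X-9.24 Y-3.83 E0.1299
G1 X-7.07 Y-7.07 E0.2596
G1 X-3.83 Y-9.24 E0.3893
G1 X0.00 Y-10.00 E0.5191
G1 X3.83 Y-9.24 E0.6490
G1 X7.07 Y-7.07 E0.7787
G1 X9.24 Y-3.83 E0.9084
G1 X10.00 Y0.00 E1.0383
G1 X9.24 Y3.83 E1.1681
G1 X7.07 Y7.07 E1.2978
G1 X3.83 Y9.24 E1.4275
G1 X0.00 Y10.00 E1.5574
G1 X-3.83 Y9.24 E1.6873
G1 X-7.07 Y7.07 E1.8170
G1 X-9.24 Y3.83 E1.9467
G1 X-10.00 Y0.00 E2.0766

At z = 8.64 mm: the r=10 cylinder contributes a regular 16-gon of circumradius 10; the cylinder at (0, 3.5) is not intersected at this z (z outside [13, 20]); After the difference (first − rest): none of the subtracted shapes is present at this height, so the r=10 cylinder is unchanged — 1 connected region. The outline is a single polygon with 16 vertices. Extrusion per mm of travel: 0.25 × 0.32 / (π × 0.875²) = 0.033260. Accumulating E over each segment gives final E = 2.0766.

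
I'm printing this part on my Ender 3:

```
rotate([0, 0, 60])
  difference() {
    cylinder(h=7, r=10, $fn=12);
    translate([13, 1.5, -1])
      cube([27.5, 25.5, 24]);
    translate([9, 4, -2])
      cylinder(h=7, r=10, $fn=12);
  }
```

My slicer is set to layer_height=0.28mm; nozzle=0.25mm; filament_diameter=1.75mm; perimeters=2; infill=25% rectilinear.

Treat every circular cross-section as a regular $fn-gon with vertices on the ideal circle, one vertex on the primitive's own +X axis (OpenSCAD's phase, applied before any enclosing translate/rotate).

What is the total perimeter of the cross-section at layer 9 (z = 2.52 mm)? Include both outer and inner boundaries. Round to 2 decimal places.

62.12 mm

At z = 2.52 mm: the r=10 cylinder gives a regular 12-gon of circumradius 10 (constant along its height) (perimeter = 2·12·10.000·sin(180°/12) = 62.12 mm); the cube at (13, 1.5) (footprint 27.5×25.5) is included at this height (perimeter 106.00 mm); the cylinder at (9, 4): section is a regular 12-gon, circumradius r=10 (perimeter = 2·12·10.000·sin(180°/12) = 62.12 mm); After the difference (first − rest): starting from the r=10 cylinder, the 27.5×25.5 cube at (13, 1.5) misses the remaining region (no effect); the r=10 cylinder at (9, 4) partially overlaps it — only the 116.00 mm² overlap (of its 300.00 mm²) is removed, clipping the outline — boundary = 62.12 mm; (rotated 60° about Z; rotation is an isometry so areas/perimeters/island counts are preserved). Overall, the cross-section is a single solid region. Total boundary length (outer) = 62.12 mm.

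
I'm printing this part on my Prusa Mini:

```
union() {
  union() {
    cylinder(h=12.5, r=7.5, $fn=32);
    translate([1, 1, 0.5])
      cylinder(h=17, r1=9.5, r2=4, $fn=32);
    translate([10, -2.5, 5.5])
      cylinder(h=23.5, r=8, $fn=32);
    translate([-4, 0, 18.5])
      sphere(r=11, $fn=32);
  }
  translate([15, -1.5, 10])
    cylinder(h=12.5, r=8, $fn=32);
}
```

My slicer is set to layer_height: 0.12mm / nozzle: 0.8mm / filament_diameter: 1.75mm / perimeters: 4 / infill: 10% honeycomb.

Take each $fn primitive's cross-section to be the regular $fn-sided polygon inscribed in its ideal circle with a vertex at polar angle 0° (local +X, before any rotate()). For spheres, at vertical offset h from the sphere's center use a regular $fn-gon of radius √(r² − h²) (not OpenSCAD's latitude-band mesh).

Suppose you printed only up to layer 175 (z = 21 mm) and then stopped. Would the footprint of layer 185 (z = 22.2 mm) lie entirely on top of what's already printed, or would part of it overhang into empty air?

Compare the two slices. At z = 21: the cylinder is not intersected at this z (z outside [0, 12.5]); the cone at (1, 1) is not intersected at this z (z outside [0.5, 17.5]); the cylinder at (10, -2.5): section is a regular 32-gon, circumradius r=8 (area = (32/2)·8.000²·sin(360°/32) = 199.77 mm²); the r=11 sphere at (-4, 0) contributes a regular 32-gon of circumradius √(11²−2.5²) = 10.712 (area = (32/2)·10.712²·sin(360°/32) = 358.19 mm²); Taking the union: the regions partially overlap — summed areas 557.96 mm² minus the doubly-counted overlap 36.06 mm² gives 521.90 mm² — area = 521.90 mm²; the r=8 cylinder at (15, -1.5) gives a regular 32-gon of circumradius 8 (constant along its height) (area = (32/2)·8.000²·sin(360°/32) = 199.77 mm²); Taking the union: the regions partially overlap — summed areas 721.67 mm² minus the doubly-counted overlap 119.87 mm² gives 601.80 mm² — area = 601.80 mm². At z = 22.2: the cylinder is absent (z outside [0, 12.5]); the cone at (1, 1) does not reach this height (z outside [0.5, 17.5]); the cylinder at (10, -2.5): section is a regular 32-gon, circumradius r=8 (area = (32/2)·8.000²·sin(360°/32) = 199.77 mm²); the r=11 sphere at (-4, 0) slices to a regular 32-gon of circumradius 10.359 (√(r²−h²) with h=3.7 from center) (area = (32/2)·10.359²·sin(360°/32) = 334.96 mm²); Merging all regions: the regions partially overlap — summed areas 534.73 mm² minus the doubly-counted overlap 31.73 mm² gives 503.01 mm² — area = 503.01 mm²; the r=8 cylinder at (15, -1.5) contributes a regular 32-gon of circumradius 8 (area = (32/2)·8.000²·sin(360°/32) = 199.77 mm²); Taking the union: the regions partially overlap — summed areas 702.78 mm² minus the doubly-counted overlap 119.87 mm² gives 582.91 mm² — area = 582.91 mm². Checking containment: the cross-section at z = 22.2 is a subset of the cross-section at z = 21.

entirely on top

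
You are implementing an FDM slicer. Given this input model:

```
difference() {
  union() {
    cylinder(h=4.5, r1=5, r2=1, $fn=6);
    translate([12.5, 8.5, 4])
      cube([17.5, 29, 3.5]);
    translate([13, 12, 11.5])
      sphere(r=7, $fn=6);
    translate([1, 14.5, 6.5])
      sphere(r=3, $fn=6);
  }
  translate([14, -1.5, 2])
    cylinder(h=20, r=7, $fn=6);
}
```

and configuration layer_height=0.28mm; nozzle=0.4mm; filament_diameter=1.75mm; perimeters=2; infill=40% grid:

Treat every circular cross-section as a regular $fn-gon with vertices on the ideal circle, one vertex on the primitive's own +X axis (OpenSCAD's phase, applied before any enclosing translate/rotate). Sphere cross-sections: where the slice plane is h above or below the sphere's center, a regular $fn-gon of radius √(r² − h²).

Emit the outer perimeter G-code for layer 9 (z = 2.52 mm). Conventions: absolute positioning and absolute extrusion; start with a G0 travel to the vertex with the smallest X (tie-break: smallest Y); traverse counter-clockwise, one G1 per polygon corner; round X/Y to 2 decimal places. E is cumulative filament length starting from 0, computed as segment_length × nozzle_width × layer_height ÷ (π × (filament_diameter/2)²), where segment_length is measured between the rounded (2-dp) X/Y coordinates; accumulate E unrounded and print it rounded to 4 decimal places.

At z = 2.52 mm: the cone: at t=0.560 of its height the radius interpolates to r₁+(r₂−r₁)t = 2.760, giving a regular 6-gon of that circumradius; the cube at (12.5, 8.5) is not intersected at this z (z outside [4, 7.5]); the sphere at (13, 12) is absent (|z−center|=8.980 > r=7); the sphere at (1, 14.5) does not reach this height (|z−center|=3.980 > r=3); Merging all regions: only the cone is present, so the union is just that shape — 1 connected region; the r=7 cylinder at (14, -1.5) gives a regular 6-gon of circumradius 7 (constant along its height); After the difference (first − rest): starting from the result so far, the r=7 cylinder at (14, -1.5) misses the remaining region (no effect) — 1 connected region. The outline is a single polygon with 6 vertices. Extrusion per mm of travel: 0.4 × 0.28 / (π × 0.875²) = 0.046564. Accumulating E over each segment gives final E = 0.7711.

G0 X-2.76 Y0.00 Z2.52
G1 X-1.38 Y-2.39 E0.1285
G1 X1.38 Y-2.39 E0.2570
G1 X2.76 Y0.00 E0.3855
G1 X1.38 Y2.39 E0.5140
G1 X-1.38 Y2.39 E0.6426
G1 X-2.76 Y0.00 E0.7711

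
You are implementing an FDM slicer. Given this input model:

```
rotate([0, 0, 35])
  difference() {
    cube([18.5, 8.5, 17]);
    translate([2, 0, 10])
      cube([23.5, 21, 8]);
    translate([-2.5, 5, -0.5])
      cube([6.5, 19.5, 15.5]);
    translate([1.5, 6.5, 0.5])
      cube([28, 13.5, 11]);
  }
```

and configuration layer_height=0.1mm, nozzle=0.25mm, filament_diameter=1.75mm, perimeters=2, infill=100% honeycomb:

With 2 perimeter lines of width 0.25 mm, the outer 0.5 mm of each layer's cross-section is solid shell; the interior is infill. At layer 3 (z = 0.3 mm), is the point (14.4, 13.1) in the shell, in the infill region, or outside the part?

At z = 0.3 mm: the 18.5×8.5 cube contributes its full rectangle; the cube at (2, 0) is not intersected at this z (z outside [10, 18]); the cube at (-2.5, 5) is present — its section is the full 6.5×19.5 rectangle; the cube at (1.5, 6.5) is absent (z outside [0.5, 11.5]); Subtracting the remaining from the first: starting from the 18.5×8.5 cube, the 6.5×19.5 cube at (-2.5, 5) partially overlaps it — only the 14.00 mm² overlap (of its 126.75 mm²) is removed, clipping the outline — 1 connected region; (rotated 35° about Z; rotation is an isometry so areas/perimeters/island counts are preserved). Overall, the cross-section is a single solid region. Undo the 35° rotation: the query point maps to (19.310, 2.471) in the un-rotated model frame. The nearest boundary edge runs (18.50, 8.50)→(18.50, 0.00); distance from the point to it = 0.81 mm. The point is not inside any of the regions above, so it lies outside the cross-section (0.81 mm from the nearest boundary).

outside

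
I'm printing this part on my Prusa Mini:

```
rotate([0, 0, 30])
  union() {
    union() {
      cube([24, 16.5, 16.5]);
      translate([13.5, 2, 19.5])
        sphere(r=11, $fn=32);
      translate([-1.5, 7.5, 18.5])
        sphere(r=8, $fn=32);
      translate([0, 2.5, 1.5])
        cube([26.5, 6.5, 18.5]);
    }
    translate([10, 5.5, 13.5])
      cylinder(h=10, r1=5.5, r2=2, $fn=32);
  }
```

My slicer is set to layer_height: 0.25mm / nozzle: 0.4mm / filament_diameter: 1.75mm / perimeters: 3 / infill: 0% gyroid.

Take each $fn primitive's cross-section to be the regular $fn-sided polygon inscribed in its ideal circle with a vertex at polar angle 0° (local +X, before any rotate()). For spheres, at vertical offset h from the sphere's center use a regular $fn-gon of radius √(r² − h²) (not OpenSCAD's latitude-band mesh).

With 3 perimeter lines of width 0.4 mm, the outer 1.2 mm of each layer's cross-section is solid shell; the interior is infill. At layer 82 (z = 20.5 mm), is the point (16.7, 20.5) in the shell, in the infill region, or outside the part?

outside

At z = 20.5 mm: the cube does not reach this height (z outside [0, 16.5]); the sphere at (13.5, 2): section is a regular 32-gon, circumradius = √(r²−h²) = √(11²−1²) = 10.954; the sphere at (-1.5, 7.5): section is a regular 32-gon, circumradius = √(r²−h²) = √(8²−2²) = 7.746; the cube at (0, 2.5) does not reach this height (z outside [1.5, 20]); Taking the union: the regions partially overlap (shared area 17.01 mm²), so overlapping operands fuse into one piece — 1 connected region; the cone at (10, 5.5) contributes a regular 32-gon of circumradius 3.050 (interpolated between r1=5.5 and r2=2 at t=0.700); Combining (union): the cone at (10, 5.5) lies entirely inside that combined region, so the union is just that combined region — 1 connected region; (rotated 30° about Z; rotation is an isometry so areas/perimeters/island counts are preserved). Overall, the cross-section is a single solid region. Undo the 30° rotation: the query point maps to (24.713, 9.404) in the un-rotated model frame. The nearest boundary edge runs (21.25, 9.75)→(22.61, 8.09); distance from the point to it = 2.48 mm. The point is not inside any of the regions above, so it lies outside the cross-section (2.48 mm from the nearest boundary).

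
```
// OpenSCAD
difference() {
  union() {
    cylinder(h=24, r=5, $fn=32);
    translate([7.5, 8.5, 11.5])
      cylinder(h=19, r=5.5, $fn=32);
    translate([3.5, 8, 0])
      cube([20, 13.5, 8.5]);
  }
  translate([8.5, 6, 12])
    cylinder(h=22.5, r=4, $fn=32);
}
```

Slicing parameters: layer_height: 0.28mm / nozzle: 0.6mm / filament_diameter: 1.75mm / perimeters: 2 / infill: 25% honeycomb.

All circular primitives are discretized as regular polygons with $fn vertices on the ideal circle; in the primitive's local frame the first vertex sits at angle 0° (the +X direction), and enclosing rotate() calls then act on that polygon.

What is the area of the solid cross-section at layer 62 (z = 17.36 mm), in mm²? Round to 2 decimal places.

At z = 17.36 mm: the r=5 cylinder gives a regular 32-gon of circumradius 5 (constant along its height) (area = (32/2)·5.000²·sin(360°/32) = 78.04 mm²); the r=5.5 cylinder at (7.5, 8.5) gives a regular 32-gon of circumradius 5.5 (constant along its height) (area = (32/2)·5.500²·sin(360°/32) = 94.42 mm²); the cube at (3.5, 8) is not intersected at this z (z outside [0, 8.5]); Taking the union: the 2 present regions are separate (no shared area or edge), so areas and boundary lengths simply add and each stays a separate island — area = 172.46 mm²; the cylinder at (8.5, 6): section is a regular 32-gon, circumradius r=4 (area = (32/2)·4.000²·sin(360°/32) = 49.94 mm²); Subtracting the remaining from the first: starting from the result so far (172.46 mm²), the r=4 cylinder at (8.5, 6) partially overlaps it — only the 42.84 mm² overlap (of its 49.94 mm²) is removed, clipping the outline — area = 129.62 mm². Overall, the cross-section has 2 separate islands. Net area = 129.62 mm².

129.62 mm²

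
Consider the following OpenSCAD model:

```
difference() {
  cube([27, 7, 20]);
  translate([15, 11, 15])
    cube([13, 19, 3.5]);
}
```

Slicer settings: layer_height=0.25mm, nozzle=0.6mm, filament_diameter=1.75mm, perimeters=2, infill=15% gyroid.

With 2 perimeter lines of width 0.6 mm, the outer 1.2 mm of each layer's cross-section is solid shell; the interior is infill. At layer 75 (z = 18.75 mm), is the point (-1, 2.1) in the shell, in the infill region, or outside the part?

outside

At z = 18.75 mm: the 27×7 cube contributes its full rectangle; the cube at (15, 11) does not reach this height (z outside [15, 18.5]); Taking the first minus the rest: none of the subtracted shapes is present at this height, so the 27×7 cube is unchanged — 1 connected region. Overall, the cross-section is a single solid region. The nearest boundary edge runs (0.00, 7.00)→(0.00, 0.00); distance from the point to it = 1.00 mm. The point is not inside any of the regions above, so it lies outside the cross-section (1.00 mm from the nearest boundary).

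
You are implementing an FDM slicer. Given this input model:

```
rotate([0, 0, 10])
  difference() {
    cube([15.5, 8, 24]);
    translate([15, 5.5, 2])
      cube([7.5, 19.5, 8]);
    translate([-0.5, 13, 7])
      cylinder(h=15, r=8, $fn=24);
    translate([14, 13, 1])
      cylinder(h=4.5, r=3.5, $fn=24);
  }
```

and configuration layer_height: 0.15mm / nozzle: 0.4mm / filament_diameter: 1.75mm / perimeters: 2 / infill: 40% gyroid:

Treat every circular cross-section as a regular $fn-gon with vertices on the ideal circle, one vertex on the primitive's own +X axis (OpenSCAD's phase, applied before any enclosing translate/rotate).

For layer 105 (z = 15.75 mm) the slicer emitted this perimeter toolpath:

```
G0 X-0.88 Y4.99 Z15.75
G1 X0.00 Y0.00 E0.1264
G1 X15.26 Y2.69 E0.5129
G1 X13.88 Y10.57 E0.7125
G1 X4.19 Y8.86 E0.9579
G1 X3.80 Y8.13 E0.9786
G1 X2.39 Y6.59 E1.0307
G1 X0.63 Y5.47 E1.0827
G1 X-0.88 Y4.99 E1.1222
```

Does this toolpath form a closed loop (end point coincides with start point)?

yes

Start point (G0): (-0.88, 4.99). End point (last G1): the path returns to the start — closed.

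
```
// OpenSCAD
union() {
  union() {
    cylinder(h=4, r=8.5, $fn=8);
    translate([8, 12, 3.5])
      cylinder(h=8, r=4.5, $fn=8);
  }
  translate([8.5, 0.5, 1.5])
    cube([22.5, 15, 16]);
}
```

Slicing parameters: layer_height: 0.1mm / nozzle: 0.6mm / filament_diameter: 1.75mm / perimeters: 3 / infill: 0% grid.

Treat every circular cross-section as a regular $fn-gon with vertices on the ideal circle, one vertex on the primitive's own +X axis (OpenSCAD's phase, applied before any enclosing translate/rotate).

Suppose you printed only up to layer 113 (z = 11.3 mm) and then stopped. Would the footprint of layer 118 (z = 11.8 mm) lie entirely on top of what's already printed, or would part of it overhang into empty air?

entirely on top

Compare the two slices. At z = 11.3: the cylinder is not intersected at this z (z outside [0, 4]); the r=4.5 cylinder at (8, 12) contributes a regular 8-gon of circumradius 4.5 (area = (8/2)·4.500²·sin(360°/8) = 57.28 mm²); Merging all regions: only the r=4.5 cylinder at (8, 12) is present, so the union is just that shape — area = 57.28 mm²; the 22.5×15 cube at (8.5, 0.5) contributes its full rectangle (area 337.50 mm²); Merging all regions: the regions partially overlap — summed areas 394.78 mm² minus the doubly-counted overlap 23.48 mm² gives 371.29 mm² — area = 371.29 mm². At z = 11.8: the cylinder is not intersected at this z (z outside [0, 4]); the cylinder at (8, 12) is not intersected at this z (z outside [3.5, 11.5]); Combining (union): nothing is present at this height; the cube at (8.5, 0.5) is present — its section is the full 22.5×15 rectangle (area 337.50 mm²); Taking the union: only the 22.5×15 cube at (8.5, 0.5) is present, so the union is just that shape — area = 337.50 mm². Checking containment: the cross-section at z = 11.8 is a subset of the cross-section at z = 11.3.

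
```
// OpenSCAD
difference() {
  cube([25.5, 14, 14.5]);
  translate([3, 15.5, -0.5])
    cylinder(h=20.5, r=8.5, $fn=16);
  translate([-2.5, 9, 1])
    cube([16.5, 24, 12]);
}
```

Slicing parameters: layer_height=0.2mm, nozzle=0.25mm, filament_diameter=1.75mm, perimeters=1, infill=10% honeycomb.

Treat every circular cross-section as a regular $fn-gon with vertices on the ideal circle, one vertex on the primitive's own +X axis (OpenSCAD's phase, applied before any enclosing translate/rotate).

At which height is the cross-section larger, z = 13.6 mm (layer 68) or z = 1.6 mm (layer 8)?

layer 68 (z = 13.6 mm)

Layer 68 (z = 13.6): the cube is present — its section is the full 25.5×14 rectangle (area 357.00 mm²); the r=8.5 cylinder at (3, 15.5) contributes a regular 16-gon of circumradius 8.5 (area = (16/2)·8.500²·sin(360°/16) = 221.19 mm²); the cube at (-2.5, 9) is absent (z outside [1, 13]); After the difference (first − rest): starting from the 25.5×14 cube (357.00 mm²), the r=8.5 cylinder at (3, 15.5) partially overlaps it — only the 62.88 mm² overlap (of its 221.19 mm²) is removed, clipping the outline — area = 294.12 mm². So its area = 294.12 mm². Layer 8 (z = 1.6): the 25.5×14 cube contributes its full rectangle (area 357.00 mm²); the r=8.5 cylinder at (3, 15.5) gives a regular 16-gon of circumradius 8.5 (constant along its height) (area = (16/2)·8.500²·sin(360°/16) = 221.19 mm²); the cube at (-2.5, 9) (footprint 16.5×24) is included at this height (area 396.00 mm²); Taking the first minus the rest: starting from the 25.5×14 cube (357.00 mm²), the r=8.5 cylinder at (3, 15.5) partially overlaps it — only the 62.88 mm² overlap (of its 221.19 mm²) is removed, clipping the outline; the 16.5×24 cube at (-2.5, 9) partially overlaps it — only the 19.05 mm² overlap (of its 396.00 mm²) is removed, clipping the outline — area = 275.07 mm². So its area = 275.07 mm². Layer 68 is larger (294.12 vs 275.07 mm²).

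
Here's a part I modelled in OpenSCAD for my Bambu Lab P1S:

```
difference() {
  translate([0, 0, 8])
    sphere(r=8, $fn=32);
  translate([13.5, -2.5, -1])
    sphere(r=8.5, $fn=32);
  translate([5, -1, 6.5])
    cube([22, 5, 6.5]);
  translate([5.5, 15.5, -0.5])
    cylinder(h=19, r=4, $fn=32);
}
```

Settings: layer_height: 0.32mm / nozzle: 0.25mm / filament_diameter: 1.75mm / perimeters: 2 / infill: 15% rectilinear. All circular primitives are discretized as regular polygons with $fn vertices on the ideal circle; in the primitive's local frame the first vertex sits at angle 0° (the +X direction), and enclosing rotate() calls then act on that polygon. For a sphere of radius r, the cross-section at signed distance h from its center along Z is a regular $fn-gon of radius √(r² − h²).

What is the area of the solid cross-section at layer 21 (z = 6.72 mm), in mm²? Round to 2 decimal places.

At z = 6.72 mm: the r=8 sphere contributes a regular 32-gon of circumradius √(8²−1.28²) = 7.897 (area = (32/2)·7.897²·sin(360°/32) = 194.66 mm²); the r=8.5 sphere at (13.5, -2.5) contributes a regular 32-gon of circumradius √(8.5²−7.72²) = 3.557 (area = (32/2)·3.557²·sin(360°/32) = 39.49 mm²); the cube at (5, -1) (footprint 22×5) is included at this height (area 110.00 mm²); the cylinder at (5.5, 15.5): section is a regular 32-gon, circumradius r=4 (area = (32/2)·4.000²·sin(360°/32) = 49.94 mm²); Subtracting the remaining from the first: starting from the r=8 sphere (194.66 mm²), the r=8.5 sphere at (13.5, -2.5) misses the remaining region (no effect); the 22×5 cube at (5, -1) partially overlaps it — only the 12.92 mm² overlap (of its 110.00 mm²) is removed, clipping the outline; the r=4 cylinder at (5.5, 15.5) misses the remaining region (no effect) — area = 181.74 mm². Overall, the cross-section is a single solid region. Net area = 181.74 mm².

181.74 mm²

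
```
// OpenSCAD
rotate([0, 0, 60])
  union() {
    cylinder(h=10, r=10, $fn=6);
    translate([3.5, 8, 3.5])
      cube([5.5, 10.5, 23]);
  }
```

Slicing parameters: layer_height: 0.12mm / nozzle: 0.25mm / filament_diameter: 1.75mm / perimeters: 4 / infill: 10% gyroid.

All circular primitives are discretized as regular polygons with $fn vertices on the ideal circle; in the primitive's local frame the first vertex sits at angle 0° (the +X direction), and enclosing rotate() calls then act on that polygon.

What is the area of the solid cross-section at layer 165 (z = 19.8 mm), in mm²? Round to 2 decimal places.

57.75 mm²

At z = 19.8 mm: the cylinder does not reach this height (z outside [0, 10]); the cube at (3.5, 8) (footprint 5.5×10.5) is included at this height (area 57.75 mm²); Combining (union): only the 5.5×10.5 cube at (3.5, 8) is present, so the union is just that shape — area = 57.75 mm²; (whole slice rotated 60° about Z — lengths, areas and connectivity unchanged). Overall, the cross-section is a single solid region. Net area = 57.75 mm².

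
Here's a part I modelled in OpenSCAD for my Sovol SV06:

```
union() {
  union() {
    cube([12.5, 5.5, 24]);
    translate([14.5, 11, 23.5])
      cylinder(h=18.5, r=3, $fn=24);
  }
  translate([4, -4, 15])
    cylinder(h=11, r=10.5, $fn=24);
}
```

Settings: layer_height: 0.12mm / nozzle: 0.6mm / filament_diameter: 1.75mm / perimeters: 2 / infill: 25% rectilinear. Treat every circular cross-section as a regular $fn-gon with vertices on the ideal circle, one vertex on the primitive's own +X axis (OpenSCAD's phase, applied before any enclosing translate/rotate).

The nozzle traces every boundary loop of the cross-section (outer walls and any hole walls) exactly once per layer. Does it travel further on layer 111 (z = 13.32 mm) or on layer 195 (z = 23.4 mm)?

layer 195 (z = 23.4 mm)

Layer 111 (z = 13.32): the cube is present — its section is the full 12.5×5.5 rectangle (perimeter 36.00 mm); the cylinder at (14.5, 11) does not reach this height (z outside [23.5, 42]); Merging all regions: only the 12.5×5.5 cube is present, so the union is just that shape — boundary = 36.00 mm; the cylinder at (4, -4) does not reach this height (z outside [15, 26]); Merging all regions: only the result so far is present, so the union is just that shape — boundary = 36.00 mm. So its perimeter = 36.00 mm. Layer 195 (z = 23.4): the 12.5×5.5 cube contributes its full rectangle (perimeter 36.00 mm); the cylinder at (14.5, 11) is absent (z outside [23.5, 42]); Merging all regions: only the 12.5×5.5 cube is present, so the union is just that shape — boundary = 36.00 mm; the r=10.5 cylinder at (4, -4) gives a regular 24-gon of circumradius 10.5 (constant along its height) (perimeter = 2·24·10.500·sin(180°/24) = 65.79 mm); Merging all regions: the regions partially overlap (shared area 62.87 mm²), so the edge portions inside another operand are dropped and the merged outline is re-measured after clipping — boundary = 67.92 mm. So its perimeter = 67.92 mm. Layer 195 is larger (67.92 vs 36.00 mm).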